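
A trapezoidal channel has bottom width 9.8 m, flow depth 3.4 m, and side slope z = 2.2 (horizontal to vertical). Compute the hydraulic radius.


For a trapezoidal section with side slope z:
A = (b + z*y)*y = (9.8 + 2.2*3.4)*3.4 = 58.752 m^2.
P = b + 2*y*sqrt(1 + z^2) = 9.8 + 2*3.4*sqrt(1 + 2.2^2) = 26.233 m.
R = A/P = 58.752 / 26.233 = 2.2396 m.

2.2396


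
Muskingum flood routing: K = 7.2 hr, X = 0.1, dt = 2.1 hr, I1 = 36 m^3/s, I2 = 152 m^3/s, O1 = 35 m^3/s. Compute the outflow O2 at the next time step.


Muskingum coefficients:
denom = 2*K*(1-X) + dt = 2*7.2*(1-0.1) + 2.1 = 15.06.
C0 = (dt - 2*K*X)/denom = (2.1 - 2*7.2*0.1)/15.06 = 0.0438.
C1 = (dt + 2*K*X)/denom = (2.1 + 2*7.2*0.1)/15.06 = 0.2351.
C2 = (2*K*(1-X) - dt)/denom = 0.7211.
O2 = C0*I2 + C1*I1 + C2*O1
   = 0.0438*152 + 0.2351*36 + 0.7211*35
   = 40.36 m^3/s.

40.36


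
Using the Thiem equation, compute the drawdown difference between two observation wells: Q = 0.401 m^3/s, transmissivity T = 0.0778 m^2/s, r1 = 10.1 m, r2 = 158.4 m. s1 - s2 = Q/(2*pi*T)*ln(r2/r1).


Thiem equation: s1 - s2 = Q/(2*pi*T) * ln(r2/r1).
ln(r2/r1) = ln(158.4/10.1) = 2.7526.
Q/(2*pi*T) = 0.401 / (2*pi*0.0778) = 0.401 / 0.4888 = 0.8203.
s1 - s2 = 0.8203 * 2.7526 = 2.258 m.

2.258


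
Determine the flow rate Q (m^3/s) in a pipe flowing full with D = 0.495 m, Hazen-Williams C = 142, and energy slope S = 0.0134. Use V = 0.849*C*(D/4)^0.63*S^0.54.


For a full circular pipe, R = D/4 = 0.495/4 = 0.1237 m.
V = 0.849 * 142 * 0.1237^0.63 * 0.0134^0.54
  = 0.849 * 142 * 0.268104 * 0.097417
  = 3.1487 m/s.
Pipe area A = pi*D^2/4 = pi*0.495^2/4 = 0.1924 m^2.
Q = A * V = 0.1924 * 3.1487 = 0.6059 m^3/s.

0.6059


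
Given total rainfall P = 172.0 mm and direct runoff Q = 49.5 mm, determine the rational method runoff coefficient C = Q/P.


The runoff coefficient C = runoff depth / rainfall depth.
C = 49.5 / 172.0
  = 0.2878.

0.2878


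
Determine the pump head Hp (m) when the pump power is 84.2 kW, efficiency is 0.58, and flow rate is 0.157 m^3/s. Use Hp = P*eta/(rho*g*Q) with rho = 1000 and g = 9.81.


Pump head formula: Hp = P * eta / (rho * g * Q).
Numerator: P * eta = 84.2 * 1000 * 0.58 = 48836.0 W.
Denominator: rho * g * Q = 1000 * 9.81 * 0.157 = 1540.17.
Hp = 48836.0 / 1540.17 = 31.71 m.

31.71


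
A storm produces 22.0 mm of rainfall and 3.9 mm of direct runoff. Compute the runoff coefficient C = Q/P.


The runoff coefficient C = runoff depth / rainfall depth.
C = 3.9 / 22.0
  = 0.1773.

0.1773


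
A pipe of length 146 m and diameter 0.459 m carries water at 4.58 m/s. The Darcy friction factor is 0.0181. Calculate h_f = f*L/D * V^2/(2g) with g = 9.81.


Darcy-Weisbach equation: h_f = f * (L/D) * V^2/(2g).
f * L/D = 0.0181 * 146/0.459 = 5.7573.
V^2/(2g) = 4.58^2 / (2*9.81) = 20.9764 / 19.62 = 1.0691 m.
h_f = 5.7573 * 1.0691 = 6.155 m.

6.155


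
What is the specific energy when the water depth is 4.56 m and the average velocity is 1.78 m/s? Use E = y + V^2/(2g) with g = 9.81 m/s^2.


Specific energy E = y + V^2/(2g).
Velocity head = V^2/(2g) = 1.78^2 / (2*9.81) = 3.1684 / 19.62 = 0.1615 m.
E = 4.56 + 0.1615 = 4.7215 m.

4.7215


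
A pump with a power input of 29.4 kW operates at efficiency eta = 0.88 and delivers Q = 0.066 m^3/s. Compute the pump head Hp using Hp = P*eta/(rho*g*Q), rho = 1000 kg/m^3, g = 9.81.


Pump head formula: Hp = P * eta / (rho * g * Q).
Numerator: P * eta = 29.4 * 1000 * 0.88 = 25872.0 W.
Denominator: rho * g * Q = 1000 * 9.81 * 0.066 = 647.46.
Hp = 25872.0 / 647.46 = 39.96 m.

39.96


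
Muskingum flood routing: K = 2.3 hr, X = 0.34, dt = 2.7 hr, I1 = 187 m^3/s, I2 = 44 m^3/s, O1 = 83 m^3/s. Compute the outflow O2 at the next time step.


Muskingum coefficients:
denom = 2*K*(1-X) + dt = 2*2.3*(1-0.34) + 2.7 = 5.736.
C0 = (dt - 2*K*X)/denom = (2.7 - 2*2.3*0.34)/5.736 = 0.198.
C1 = (dt + 2*K*X)/denom = (2.7 + 2*2.3*0.34)/5.736 = 0.7434.
C2 = (2*K*(1-X) - dt)/denom = 0.0586.
O2 = C0*I2 + C1*I1 + C2*O1
   = 0.198*44 + 0.7434*187 + 0.0586*83
   = 152.59 m^3/s.

152.59


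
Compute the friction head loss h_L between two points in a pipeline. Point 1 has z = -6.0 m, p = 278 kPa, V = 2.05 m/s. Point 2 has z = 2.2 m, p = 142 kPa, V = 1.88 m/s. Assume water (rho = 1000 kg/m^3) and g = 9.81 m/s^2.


Total head at each section: H = z + p/(rho*g) + V^2/(2g).
H1 = -6.0 + 278*1000/(1000*9.81) + 2.05^2/(2*9.81)
   = -6.0 + 28.338 + 0.2142
   = 22.553 m.
H2 = 2.2 + 142*1000/(1000*9.81) + 1.88^2/(2*9.81)
   = 2.2 + 14.475 + 0.1801
   = 16.855 m.
h_L = H1 - H2 = 22.553 - 16.855 = 5.697 m.

5.697


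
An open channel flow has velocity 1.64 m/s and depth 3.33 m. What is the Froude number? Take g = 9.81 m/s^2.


The Froude number is defined as Fr = V / sqrt(g*y).
g*y = 9.81 * 3.33 = 32.6673.
sqrt(g*y) = sqrt(32.6673) = 5.7155.
Fr = 1.64 / 5.7155 = 0.2869.

0.2869


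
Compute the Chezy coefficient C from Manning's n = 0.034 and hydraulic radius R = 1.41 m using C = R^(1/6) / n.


The Chezy coefficient relates to Manning's n through C = R^(1/6) / n.
R^(1/6) = 1.41^(1/6) = 1.058936.
C = 1.058936 / 0.034 = 31.15 m^(1/2)/s.

31.15


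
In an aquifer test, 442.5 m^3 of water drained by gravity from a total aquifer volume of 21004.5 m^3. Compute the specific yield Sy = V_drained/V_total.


Specific yield Sy = Volume drained / Total volume.
Sy = 442.5 / 21004.5
   = 0.0211.

0.0211


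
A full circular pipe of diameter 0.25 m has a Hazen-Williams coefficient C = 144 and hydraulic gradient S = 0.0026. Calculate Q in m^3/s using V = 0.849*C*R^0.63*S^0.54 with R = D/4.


For a full circular pipe, R = D/4 = 0.25/4 = 0.0625 m.
V = 0.849 * 144 * 0.0625^0.63 * 0.0026^0.54
  = 0.849 * 144 * 0.174343 * 0.040187
  = 0.8566 m/s.
Pipe area A = pi*D^2/4 = pi*0.25^2/4 = 0.0491 m^2.
Q = A * V = 0.0491 * 0.8566 = 0.042 m^3/s.

0.042


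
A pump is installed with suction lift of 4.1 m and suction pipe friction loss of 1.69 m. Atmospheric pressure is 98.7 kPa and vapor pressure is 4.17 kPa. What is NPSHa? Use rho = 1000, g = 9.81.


NPSHa = p_atm/(rho*g) - z_s - hf_s - p_vap/(rho*g).
p_atm/(rho*g) = 98.7*1000 / (1000*9.81) = 10.061 m.
p_vap/(rho*g) = 4.17*1000 / (1000*9.81) = 0.425 m.
NPSHa = 10.061 - 4.1 - 1.69 - 0.425
      = 3.85 m.

3.85


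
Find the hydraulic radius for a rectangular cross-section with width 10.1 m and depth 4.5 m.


For a rectangular section:
Flow area A = b * y = 10.1 * 4.5 = 45.45 m^2.
Wetted perimeter P = b + 2y = 10.1 + 2*4.5 = 19.1 m.
Hydraulic radius R = A/P = 45.45 / 19.1 = 2.3796 m.

2.3796


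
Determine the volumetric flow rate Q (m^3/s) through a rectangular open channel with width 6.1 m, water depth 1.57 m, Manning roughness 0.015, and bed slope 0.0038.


For a rectangular channel, the cross-sectional area A = b * y = 6.1 * 1.57 = 9.58 m^2.
The wetted perimeter P = b + 2y = 6.1 + 2*1.57 = 9.24 m.
Hydraulic radius R = A/P = 9.58/9.24 = 1.0365 m.
Velocity V = (1/n)*R^(2/3)*S^(1/2) = (1/0.015)*1.0365^(2/3)*0.0038^(1/2) = 4.2089 m/s.
Discharge Q = A * V = 9.58 * 4.2089 = 40.309 m^3/s.

40.309


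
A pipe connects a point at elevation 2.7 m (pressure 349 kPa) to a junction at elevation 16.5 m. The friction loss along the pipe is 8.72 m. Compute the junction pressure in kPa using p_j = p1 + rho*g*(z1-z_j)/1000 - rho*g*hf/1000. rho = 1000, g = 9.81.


Junction pressure: p_j = p1 + rho*g*(z1 - z_j)/1000 - rho*g*hf/1000.
Elevation term = 1000*9.81*(2.7 - 16.5)/1000 = -135.378 kPa.
Friction term = 1000*9.81*8.72/1000 = 85.543 kPa.
p_j = 349 + -135.378 - 85.543 = 128.08 kPa.

128.08


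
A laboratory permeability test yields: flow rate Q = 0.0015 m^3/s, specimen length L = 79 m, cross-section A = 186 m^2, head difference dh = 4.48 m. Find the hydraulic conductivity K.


From K = Q*L / (A*dh):
Numerator: Q*L = 0.0015 * 79 = 0.1185.
Denominator: A*dh = 186 * 4.48 = 833.28.
K = 0.1185 / 833.28 = 0.000142 m/s.

0.000142


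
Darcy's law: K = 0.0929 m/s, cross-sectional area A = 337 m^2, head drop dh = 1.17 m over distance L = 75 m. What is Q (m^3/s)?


Darcy's law: Q = K * A * i, where i = dh/L.
Hydraulic gradient i = 1.17 / 75 = 0.0156.
Q = 0.0929 * 337 * 0.0156
  = 0.4884 m^3/s.

0.4884


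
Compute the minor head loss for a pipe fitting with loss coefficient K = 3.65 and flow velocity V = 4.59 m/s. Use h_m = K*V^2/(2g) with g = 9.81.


Minor loss formula: h_m = K * V^2/(2g).
V^2 = 4.59^2 = 21.0681.
V^2/(2g) = 21.0681 / 19.62 = 1.0738 m.
h_m = 3.65 * 1.0738 = 3.9194 m.

3.9194


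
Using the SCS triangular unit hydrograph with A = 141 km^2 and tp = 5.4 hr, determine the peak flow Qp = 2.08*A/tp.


SCS formula: Qp = 2.08 * A / tp.
Qp = 2.08 * 141 / 5.4
   = 293.28 / 5.4
   = 54.31 m^3/s per cm.

54.31


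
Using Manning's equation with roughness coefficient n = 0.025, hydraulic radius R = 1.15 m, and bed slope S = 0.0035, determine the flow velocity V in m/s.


Manning's equation gives V = (1/n) * R^(2/3) * S^(1/2).
First, compute R^(2/3) = 1.15^(2/3) = 1.0977.
Next, S^(1/2) = 0.0035^(1/2) = 0.059161.
Then 1/n = 1/0.025 = 40.0.
V = 40.0 * 1.0977 * 0.059161 = 2.5975 m/s.

2.5975


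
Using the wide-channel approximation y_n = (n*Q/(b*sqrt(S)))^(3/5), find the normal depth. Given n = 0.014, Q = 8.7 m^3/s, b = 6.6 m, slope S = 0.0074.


We use the wide-channel approximation y_n = (n*Q/(b*sqrt(S)))^(3/5).
sqrt(S) = sqrt(0.0074) = 0.086023.
Numerator: n*Q = 0.014 * 8.7 = 0.1218.
Denominator: b*sqrt(S) = 6.6 * 0.086023 = 0.567752.
arg = 0.2145.
y_n = 0.2145^(3/5) = 0.3971 m.

0.3971


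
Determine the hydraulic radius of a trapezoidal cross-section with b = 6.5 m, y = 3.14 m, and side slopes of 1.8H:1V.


For a trapezoidal section with side slope z:
A = (b + z*y)*y = (6.5 + 1.8*3.14)*3.14 = 38.157 m^2.
P = b + 2*y*sqrt(1 + z^2) = 6.5 + 2*3.14*sqrt(1 + 1.8^2) = 19.431 m.
R = A/P = 38.157 / 19.431 = 1.9637 m.

1.9637


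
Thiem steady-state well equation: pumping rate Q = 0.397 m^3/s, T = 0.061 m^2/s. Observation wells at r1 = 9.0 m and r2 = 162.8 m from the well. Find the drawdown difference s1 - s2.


Thiem equation: s1 - s2 = Q/(2*pi*T) * ln(r2/r1).
ln(r2/r1) = ln(162.8/9.0) = 2.8953.
Q/(2*pi*T) = 0.397 / (2*pi*0.061) = 0.397 / 0.3833 = 1.0358.
s1 - s2 = 1.0358 * 2.8953 = 2.999 m.

2.999


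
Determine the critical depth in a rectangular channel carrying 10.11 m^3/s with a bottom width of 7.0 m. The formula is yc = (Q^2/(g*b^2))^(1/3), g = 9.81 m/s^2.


Using yc = (Q^2 / (g * b^2))^(1/3):
Q^2 = 10.11^2 = 102.21.
g * b^2 = 9.81 * 7.0^2 = 9.81 * 49.0 = 480.69.
Q^2 / (g*b^2) = 102.21 / 480.69 = 0.2126.
yc = 0.2126^(1/3) = 0.5969 m.

0.5969


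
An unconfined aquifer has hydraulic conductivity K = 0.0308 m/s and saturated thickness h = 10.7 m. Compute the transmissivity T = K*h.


Transmissivity is defined as T = K * h.
T = 0.0308 * 10.7
  = 0.3296 m^2/s.

0.3296


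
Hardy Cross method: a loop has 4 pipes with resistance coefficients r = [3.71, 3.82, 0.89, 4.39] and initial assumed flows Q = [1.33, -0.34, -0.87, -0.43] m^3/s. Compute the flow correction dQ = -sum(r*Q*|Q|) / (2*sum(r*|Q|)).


Numerator terms (r*Q*|Q|): 3.71*1.33*|1.33| = 6.5626; 3.82*-0.34*|-0.34| = -0.4416; 0.89*-0.87*|-0.87| = -0.6736; 4.39*-0.43*|-0.43| = -0.8117.
Sum of numerator = 4.6357.
Denominator terms (r*|Q|): 3.71*|1.33| = 4.9343; 3.82*|-0.34| = 1.2988; 0.89*|-0.87| = 0.7743; 4.39*|-0.43| = 1.8877.
2 * sum of denominator = 2 * 8.8951 = 17.7902.
dQ = -4.6357 / 17.7902 = -0.2606 m^3/s.

-0.2606


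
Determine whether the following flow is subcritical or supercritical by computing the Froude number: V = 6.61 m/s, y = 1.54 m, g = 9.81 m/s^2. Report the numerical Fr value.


The Froude number is defined as Fr = V / sqrt(g*y).
g*y = 9.81 * 1.54 = 15.1074.
sqrt(g*y) = sqrt(15.1074) = 3.8868.
Fr = 6.61 / 3.8868 = 1.7006.
Since Fr > 1, the flow is supercritical.

1.7006


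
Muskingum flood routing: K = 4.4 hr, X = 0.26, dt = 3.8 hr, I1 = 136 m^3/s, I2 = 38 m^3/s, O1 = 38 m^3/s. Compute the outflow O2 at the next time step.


Muskingum coefficients:
denom = 2*K*(1-X) + dt = 2*4.4*(1-0.26) + 3.8 = 10.312.
C0 = (dt - 2*K*X)/denom = (3.8 - 2*4.4*0.26)/10.312 = 0.1466.
C1 = (dt + 2*K*X)/denom = (3.8 + 2*4.4*0.26)/10.312 = 0.5904.
C2 = (2*K*(1-X) - dt)/denom = 0.263.
O2 = C0*I2 + C1*I1 + C2*O1
   = 0.1466*38 + 0.5904*136 + 0.263*38
   = 95.86 m^3/s.

95.86


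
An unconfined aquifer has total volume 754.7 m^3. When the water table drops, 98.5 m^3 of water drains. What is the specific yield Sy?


Specific yield Sy = Volume drained / Total volume.
Sy = 98.5 / 754.7
   = 0.1305.

0.1305


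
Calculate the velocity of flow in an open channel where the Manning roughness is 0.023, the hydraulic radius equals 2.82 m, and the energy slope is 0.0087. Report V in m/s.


Manning's equation gives V = (1/n) * R^(2/3) * S^(1/2).
First, compute R^(2/3) = 2.82^(2/3) = 1.996.
Next, S^(1/2) = 0.0087^(1/2) = 0.093274.
Then 1/n = 1/0.023 = 43.48.
V = 43.48 * 1.996 * 0.093274 = 8.0946 m/s.

8.0946


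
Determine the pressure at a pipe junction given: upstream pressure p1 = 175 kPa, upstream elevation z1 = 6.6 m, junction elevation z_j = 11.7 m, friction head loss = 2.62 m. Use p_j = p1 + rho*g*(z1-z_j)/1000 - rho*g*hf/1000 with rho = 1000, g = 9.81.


Junction pressure: p_j = p1 + rho*g*(z1 - z_j)/1000 - rho*g*hf/1000.
Elevation term = 1000*9.81*(6.6 - 11.7)/1000 = -50.031 kPa.
Friction term = 1000*9.81*2.62/1000 = 25.702 kPa.
p_j = 175 + -50.031 - 25.702 = 99.27 kPa.

99.27


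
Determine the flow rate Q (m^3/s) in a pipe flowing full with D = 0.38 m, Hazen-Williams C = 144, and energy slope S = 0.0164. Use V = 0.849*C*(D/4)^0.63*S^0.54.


For a full circular pipe, R = D/4 = 0.38/4 = 0.095 m.
V = 0.849 * 144 * 0.095^0.63 * 0.0164^0.54
  = 0.849 * 144 * 0.226969 * 0.108646
  = 3.0148 m/s.
Pipe area A = pi*D^2/4 = pi*0.38^2/4 = 0.1134 m^2.
Q = A * V = 0.1134 * 3.0148 = 0.3419 m^3/s.

0.3419


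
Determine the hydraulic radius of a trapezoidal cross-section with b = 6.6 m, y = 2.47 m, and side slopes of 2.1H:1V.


For a trapezoidal section with side slope z:
A = (b + z*y)*y = (6.6 + 2.1*2.47)*2.47 = 29.114 m^2.
P = b + 2*y*sqrt(1 + z^2) = 6.6 + 2*2.47*sqrt(1 + 2.1^2) = 18.09 m.
R = A/P = 29.114 / 18.09 = 1.6094 m.

1.6094


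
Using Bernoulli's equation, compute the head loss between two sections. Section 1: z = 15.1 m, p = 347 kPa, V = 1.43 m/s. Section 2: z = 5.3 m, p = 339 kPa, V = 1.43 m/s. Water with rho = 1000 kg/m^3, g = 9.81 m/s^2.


Total head at each section: H = z + p/(rho*g) + V^2/(2g).
H1 = 15.1 + 347*1000/(1000*9.81) + 1.43^2/(2*9.81)
   = 15.1 + 35.372 + 0.1042
   = 50.576 m.
H2 = 5.3 + 339*1000/(1000*9.81) + 1.43^2/(2*9.81)
   = 5.3 + 34.557 + 0.1042
   = 39.961 m.
h_L = H1 - H2 = 50.576 - 39.961 = 10.615 m.

10.615


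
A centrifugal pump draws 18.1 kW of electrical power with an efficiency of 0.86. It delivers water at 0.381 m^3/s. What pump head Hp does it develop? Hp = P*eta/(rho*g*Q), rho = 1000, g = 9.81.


Pump head formula: Hp = P * eta / (rho * g * Q).
Numerator: P * eta = 18.1 * 1000 * 0.86 = 15566.0 W.
Denominator: rho * g * Q = 1000 * 9.81 * 0.381 = 3737.61.
Hp = 15566.0 / 3737.61 = 4.16 m.

4.16


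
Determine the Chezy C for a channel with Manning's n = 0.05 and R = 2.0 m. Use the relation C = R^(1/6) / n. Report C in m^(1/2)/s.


The Chezy coefficient relates to Manning's n through C = R^(1/6) / n.
R^(1/6) = 2.0^(1/6) = 1.122462.
C = 1.122462 / 0.05 = 22.45 m^(1/2)/s.

22.45


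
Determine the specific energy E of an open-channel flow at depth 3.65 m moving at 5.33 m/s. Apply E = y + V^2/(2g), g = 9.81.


Specific energy E = y + V^2/(2g).
Velocity head = V^2/(2g) = 5.33^2 / (2*9.81) = 28.4089 / 19.62 = 1.448 m.
E = 3.65 + 1.448 = 5.098 m.

5.098


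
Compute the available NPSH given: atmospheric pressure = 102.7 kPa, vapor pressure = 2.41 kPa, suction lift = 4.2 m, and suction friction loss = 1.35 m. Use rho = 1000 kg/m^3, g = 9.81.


NPSHa = p_atm/(rho*g) - z_s - hf_s - p_vap/(rho*g).
p_atm/(rho*g) = 102.7*1000 / (1000*9.81) = 10.469 m.
p_vap/(rho*g) = 2.41*1000 / (1000*9.81) = 0.246 m.
NPSHa = 10.469 - 4.2 - 1.35 - 0.246
      = 4.67 m.

4.67


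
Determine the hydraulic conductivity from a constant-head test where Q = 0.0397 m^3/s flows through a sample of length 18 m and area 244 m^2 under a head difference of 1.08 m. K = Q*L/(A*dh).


From K = Q*L / (A*dh):
Numerator: Q*L = 0.0397 * 18 = 0.7146.
Denominator: A*dh = 244 * 1.08 = 263.52.
K = 0.7146 / 263.52 = 0.002712 m/s.

0.002712


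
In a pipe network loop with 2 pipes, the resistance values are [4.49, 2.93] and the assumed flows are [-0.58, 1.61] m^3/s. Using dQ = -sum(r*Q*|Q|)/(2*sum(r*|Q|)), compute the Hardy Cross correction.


Numerator terms (r*Q*|Q|): 4.49*-0.58*|-0.58| = -1.5104; 2.93*1.61*|1.61| = 7.5949.
Sum of numerator = 6.0844.
Denominator terms (r*|Q|): 4.49*|-0.58| = 2.6042; 2.93*|1.61| = 4.7173.
2 * sum of denominator = 2 * 7.3215 = 14.643.
dQ = -6.0844 / 14.643 = -0.4155 m^3/s.

-0.4155


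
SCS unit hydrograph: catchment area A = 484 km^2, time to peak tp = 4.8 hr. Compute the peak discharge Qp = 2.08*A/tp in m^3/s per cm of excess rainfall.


SCS formula: Qp = 2.08 * A / tp.
Qp = 2.08 * 484 / 4.8
   = 1006.72 / 4.8
   = 209.73 m^3/s per cm.

209.73


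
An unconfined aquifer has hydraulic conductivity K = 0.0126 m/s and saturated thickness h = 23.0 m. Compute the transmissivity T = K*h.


Transmissivity is defined as T = K * h.
T = 0.0126 * 23.0
  = 0.2898 m^2/s.

0.2898


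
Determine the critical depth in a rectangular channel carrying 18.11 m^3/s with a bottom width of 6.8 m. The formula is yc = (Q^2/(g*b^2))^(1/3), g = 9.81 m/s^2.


Using yc = (Q^2 / (g * b^2))^(1/3):
Q^2 = 18.11^2 = 327.97.
g * b^2 = 9.81 * 6.8^2 = 9.81 * 46.24 = 453.61.
Q^2 / (g*b^2) = 327.97 / 453.61 = 0.723.
yc = 0.723^(1/3) = 0.8975 m.

0.8975


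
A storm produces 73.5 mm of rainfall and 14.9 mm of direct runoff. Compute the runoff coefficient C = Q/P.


The runoff coefficient C = runoff depth / rainfall depth.
C = 14.9 / 73.5
  = 0.2027.

0.2027


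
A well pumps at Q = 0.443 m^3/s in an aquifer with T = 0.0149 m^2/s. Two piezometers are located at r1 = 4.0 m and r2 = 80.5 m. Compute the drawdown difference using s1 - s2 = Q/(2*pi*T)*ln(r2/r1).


Thiem equation: s1 - s2 = Q/(2*pi*T) * ln(r2/r1).
ln(r2/r1) = ln(80.5/4.0) = 3.002.
Q/(2*pi*T) = 0.443 / (2*pi*0.0149) = 0.443 / 0.0936 = 4.7319.
s1 - s2 = 4.7319 * 3.002 = 14.2051 m.

14.2051


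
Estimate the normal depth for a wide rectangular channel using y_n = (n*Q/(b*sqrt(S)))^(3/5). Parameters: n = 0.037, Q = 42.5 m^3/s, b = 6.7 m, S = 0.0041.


We use the wide-channel approximation y_n = (n*Q/(b*sqrt(S)))^(3/5).
sqrt(S) = sqrt(0.0041) = 0.064031.
Numerator: n*Q = 0.037 * 42.5 = 1.5725.
Denominator: b*sqrt(S) = 6.7 * 0.064031 = 0.429008.
arg = 3.6654.
y_n = 3.6654^(3/5) = 2.1801 m.

2.1801


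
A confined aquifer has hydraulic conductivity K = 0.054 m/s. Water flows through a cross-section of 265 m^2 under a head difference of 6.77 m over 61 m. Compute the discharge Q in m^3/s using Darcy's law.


Darcy's law: Q = K * A * i, where i = dh/L.
Hydraulic gradient i = 6.77 / 61 = 0.110984.
Q = 0.054 * 265 * 0.110984
  = 1.5882 m^3/s.

1.5882


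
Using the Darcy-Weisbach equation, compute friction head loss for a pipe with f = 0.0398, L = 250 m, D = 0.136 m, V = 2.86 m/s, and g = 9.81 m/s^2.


Darcy-Weisbach equation: h_f = f * (L/D) * V^2/(2g).
f * L/D = 0.0398 * 250/0.136 = 73.1618.
V^2/(2g) = 2.86^2 / (2*9.81) = 8.1796 / 19.62 = 0.4169 m.
h_f = 73.1618 * 0.4169 = 30.501 m.

30.501


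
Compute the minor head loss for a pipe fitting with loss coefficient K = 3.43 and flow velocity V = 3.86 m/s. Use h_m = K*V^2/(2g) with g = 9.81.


Minor loss formula: h_m = K * V^2/(2g).
V^2 = 3.86^2 = 14.8996.
V^2/(2g) = 14.8996 / 19.62 = 0.7594 m.
h_m = 3.43 * 0.7594 = 2.6048 m.

2.6048


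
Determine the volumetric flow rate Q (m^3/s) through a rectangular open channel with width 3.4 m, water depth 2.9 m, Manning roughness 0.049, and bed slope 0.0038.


For a rectangular channel, the cross-sectional area A = b * y = 3.4 * 2.9 = 9.86 m^2.
The wetted perimeter P = b + 2y = 3.4 + 2*2.9 = 9.2 m.
Hydraulic radius R = A/P = 9.86/9.2 = 1.0717 m.
Velocity V = (1/n)*R^(2/3)*S^(1/2) = (1/0.049)*1.0717^(2/3)*0.0038^(1/2) = 1.3175 m/s.
Discharge Q = A * V = 9.86 * 1.3175 = 12.991 m^3/s.

12.991


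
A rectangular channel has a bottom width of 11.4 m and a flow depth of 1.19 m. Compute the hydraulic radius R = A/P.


For a rectangular section:
Flow area A = b * y = 11.4 * 1.19 = 13.57 m^2.
Wetted perimeter P = b + 2y = 11.4 + 2*1.19 = 13.78 m.
Hydraulic radius R = A/P = 13.57 / 13.78 = 0.9845 m.

0.9845


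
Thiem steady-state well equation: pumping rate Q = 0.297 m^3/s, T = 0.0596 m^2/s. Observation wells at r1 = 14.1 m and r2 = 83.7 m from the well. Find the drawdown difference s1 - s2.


Thiem equation: s1 - s2 = Q/(2*pi*T) * ln(r2/r1).
ln(r2/r1) = ln(83.7/14.1) = 1.7811.
Q/(2*pi*T) = 0.297 / (2*pi*0.0596) = 0.297 / 0.3745 = 0.7931.
s1 - s2 = 0.7931 * 1.7811 = 1.4126 m.

1.4126


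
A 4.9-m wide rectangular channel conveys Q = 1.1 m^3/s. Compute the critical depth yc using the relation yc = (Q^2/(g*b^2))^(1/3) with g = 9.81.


Using yc = (Q^2 / (g * b^2))^(1/3):
Q^2 = 1.1^2 = 1.21.
g * b^2 = 9.81 * 4.9^2 = 9.81 * 24.01 = 235.54.
Q^2 / (g*b^2) = 1.21 / 235.54 = 0.0051.
yc = 0.0051^(1/3) = 0.1725 m.

0.1725


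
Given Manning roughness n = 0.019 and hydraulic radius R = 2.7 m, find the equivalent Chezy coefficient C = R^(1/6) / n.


The Chezy coefficient relates to Manning's n through C = R^(1/6) / n.
R^(1/6) = 2.7^(1/6) = 1.180032.
C = 1.180032 / 0.019 = 62.11 m^(1/2)/s.

62.11


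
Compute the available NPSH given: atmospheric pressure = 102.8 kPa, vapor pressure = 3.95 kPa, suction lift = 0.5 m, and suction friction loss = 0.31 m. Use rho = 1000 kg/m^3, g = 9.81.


NPSHa = p_atm/(rho*g) - z_s - hf_s - p_vap/(rho*g).
p_atm/(rho*g) = 102.8*1000 / (1000*9.81) = 10.479 m.
p_vap/(rho*g) = 3.95*1000 / (1000*9.81) = 0.403 m.
NPSHa = 10.479 - 0.5 - 0.31 - 0.403
      = 9.27 m.

9.27


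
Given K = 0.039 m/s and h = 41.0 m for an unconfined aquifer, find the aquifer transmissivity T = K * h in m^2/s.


Transmissivity is defined as T = K * h.
T = 0.039 * 41.0
  = 1.599 m^2/s.

1.599


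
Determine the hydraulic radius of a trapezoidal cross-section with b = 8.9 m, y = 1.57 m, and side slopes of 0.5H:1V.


For a trapezoidal section with side slope z:
A = (b + z*y)*y = (8.9 + 0.5*1.57)*1.57 = 15.205 m^2.
P = b + 2*y*sqrt(1 + z^2) = 8.9 + 2*1.57*sqrt(1 + 0.5^2) = 12.411 m.
R = A/P = 15.205 / 12.411 = 1.2252 m.

1.2252


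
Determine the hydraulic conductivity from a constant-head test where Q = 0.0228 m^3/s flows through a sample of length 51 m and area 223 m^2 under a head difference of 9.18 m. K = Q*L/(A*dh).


From K = Q*L / (A*dh):
Numerator: Q*L = 0.0228 * 51 = 1.1628.
Denominator: A*dh = 223 * 9.18 = 2047.14.
K = 1.1628 / 2047.14 = 0.000568 m/s.

0.000568


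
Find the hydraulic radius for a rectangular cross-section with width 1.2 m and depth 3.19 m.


For a rectangular section:
Flow area A = b * y = 1.2 * 3.19 = 3.83 m^2.
Wetted perimeter P = b + 2y = 1.2 + 2*3.19 = 7.58 m.
Hydraulic radius R = A/P = 3.83 / 7.58 = 0.505 m.

0.505


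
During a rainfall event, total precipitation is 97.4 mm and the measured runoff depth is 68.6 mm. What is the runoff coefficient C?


The runoff coefficient C = runoff depth / rainfall depth.
C = 68.6 / 97.4
  = 0.7043.

0.7043


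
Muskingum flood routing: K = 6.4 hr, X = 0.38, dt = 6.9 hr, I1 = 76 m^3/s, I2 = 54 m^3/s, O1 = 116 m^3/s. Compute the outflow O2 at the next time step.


Muskingum coefficients:
denom = 2*K*(1-X) + dt = 2*6.4*(1-0.38) + 6.9 = 14.836.
C0 = (dt - 2*K*X)/denom = (6.9 - 2*6.4*0.38)/14.836 = 0.1372.
C1 = (dt + 2*K*X)/denom = (6.9 + 2*6.4*0.38)/14.836 = 0.7929.
C2 = (2*K*(1-X) - dt)/denom = 0.0698.
O2 = C0*I2 + C1*I1 + C2*O1
   = 0.1372*54 + 0.7929*76 + 0.0698*116
   = 75.77 m^3/s.

75.77


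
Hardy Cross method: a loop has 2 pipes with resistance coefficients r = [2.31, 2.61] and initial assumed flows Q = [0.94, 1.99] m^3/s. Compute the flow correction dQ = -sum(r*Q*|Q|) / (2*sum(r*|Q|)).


Numerator terms (r*Q*|Q|): 2.31*0.94*|0.94| = 2.0411; 2.61*1.99*|1.99| = 10.3359.
Sum of numerator = 12.377.
Denominator terms (r*|Q|): 2.31*|0.94| = 2.1714; 2.61*|1.99| = 5.1939.
2 * sum of denominator = 2 * 7.3653 = 14.7306.
dQ = -12.377 / 14.7306 = -0.8402 m^3/s.

-0.8402


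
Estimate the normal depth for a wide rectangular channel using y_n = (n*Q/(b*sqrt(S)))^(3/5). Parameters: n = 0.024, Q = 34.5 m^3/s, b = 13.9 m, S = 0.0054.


We use the wide-channel approximation y_n = (n*Q/(b*sqrt(S)))^(3/5).
sqrt(S) = sqrt(0.0054) = 0.073485.
Numerator: n*Q = 0.024 * 34.5 = 0.828.
Denominator: b*sqrt(S) = 13.9 * 0.073485 = 1.021441.
arg = 0.8106.
y_n = 0.8106^(3/5) = 0.8816 m.

0.8816


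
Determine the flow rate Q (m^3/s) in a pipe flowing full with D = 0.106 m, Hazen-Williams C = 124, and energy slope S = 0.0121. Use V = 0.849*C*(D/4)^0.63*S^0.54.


For a full circular pipe, R = D/4 = 0.106/4 = 0.0265 m.
V = 0.849 * 124 * 0.0265^0.63 * 0.0121^0.54
  = 0.849 * 124 * 0.101542 * 0.092194
  = 0.9855 m/s.
Pipe area A = pi*D^2/4 = pi*0.106^2/4 = 0.0088 m^2.
Q = A * V = 0.0088 * 0.9855 = 0.0087 m^3/s.

0.0087


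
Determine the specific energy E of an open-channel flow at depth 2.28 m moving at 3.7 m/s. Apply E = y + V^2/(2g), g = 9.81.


Specific energy E = y + V^2/(2g).
Velocity head = V^2/(2g) = 3.7^2 / (2*9.81) = 13.69 / 19.62 = 0.6978 m.
E = 2.28 + 0.6978 = 2.9778 m.

2.9778


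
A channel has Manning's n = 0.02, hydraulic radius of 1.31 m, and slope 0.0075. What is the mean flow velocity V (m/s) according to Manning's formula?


Manning's equation gives V = (1/n) * R^(2/3) * S^(1/2).
First, compute R^(2/3) = 1.31^(2/3) = 1.1972.
Next, S^(1/2) = 0.0075^(1/2) = 0.086603.
Then 1/n = 1/0.02 = 50.0.
V = 50.0 * 1.1972 * 0.086603 = 5.1842 m/s.

5.1842


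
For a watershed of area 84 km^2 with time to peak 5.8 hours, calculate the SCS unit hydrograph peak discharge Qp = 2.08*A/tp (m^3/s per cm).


SCS formula: Qp = 2.08 * A / tp.
Qp = 2.08 * 84 / 5.8
   = 174.72 / 5.8
   = 30.12 m^3/s per cm.

30.12


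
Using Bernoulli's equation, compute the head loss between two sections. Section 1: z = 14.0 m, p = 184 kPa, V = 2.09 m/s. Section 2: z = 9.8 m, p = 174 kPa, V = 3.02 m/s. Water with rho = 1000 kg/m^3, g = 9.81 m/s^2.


Total head at each section: H = z + p/(rho*g) + V^2/(2g).
H1 = 14.0 + 184*1000/(1000*9.81) + 2.09^2/(2*9.81)
   = 14.0 + 18.756 + 0.2226
   = 32.979 m.
H2 = 9.8 + 174*1000/(1000*9.81) + 3.02^2/(2*9.81)
   = 9.8 + 17.737 + 0.4649
   = 28.002 m.
h_L = H1 - H2 = 32.979 - 28.002 = 4.977 m.

4.977


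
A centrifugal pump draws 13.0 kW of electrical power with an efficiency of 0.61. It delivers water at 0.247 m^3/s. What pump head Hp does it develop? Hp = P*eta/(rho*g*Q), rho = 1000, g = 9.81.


Pump head formula: Hp = P * eta / (rho * g * Q).
Numerator: P * eta = 13.0 * 1000 * 0.61 = 7930.0 W.
Denominator: rho * g * Q = 1000 * 9.81 * 0.247 = 2423.07.
Hp = 7930.0 / 2423.07 = 3.27 m.

3.27


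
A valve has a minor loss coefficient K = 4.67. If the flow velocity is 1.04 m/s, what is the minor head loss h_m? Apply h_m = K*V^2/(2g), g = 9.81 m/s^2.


Minor loss formula: h_m = K * V^2/(2g).
V^2 = 1.04^2 = 1.0816.
V^2/(2g) = 1.0816 / 19.62 = 0.0551 m.
h_m = 4.67 * 0.0551 = 0.2574 m.

0.2574


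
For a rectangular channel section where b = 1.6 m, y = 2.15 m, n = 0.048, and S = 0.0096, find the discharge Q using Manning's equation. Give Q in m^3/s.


For a rectangular channel, the cross-sectional area A = b * y = 1.6 * 2.15 = 3.44 m^2.
The wetted perimeter P = b + 2y = 1.6 + 2*2.15 = 5.9 m.
Hydraulic radius R = A/P = 3.44/5.9 = 0.5831 m.
Velocity V = (1/n)*R^(2/3)*S^(1/2) = (1/0.048)*0.5831^(2/3)*0.0096^(1/2) = 1.4246 m/s.
Discharge Q = A * V = 3.44 * 1.4246 = 4.901 m^3/s.

4.901


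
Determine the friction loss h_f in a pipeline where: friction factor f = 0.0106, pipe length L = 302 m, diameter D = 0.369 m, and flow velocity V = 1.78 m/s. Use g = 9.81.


Darcy-Weisbach equation: h_f = f * (L/D) * V^2/(2g).
f * L/D = 0.0106 * 302/0.369 = 8.6753.
V^2/(2g) = 1.78^2 / (2*9.81) = 3.1684 / 19.62 = 0.1615 m.
h_f = 8.6753 * 0.1615 = 1.401 m.

1.401


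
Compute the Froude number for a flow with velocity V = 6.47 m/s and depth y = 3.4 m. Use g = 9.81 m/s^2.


The Froude number is defined as Fr = V / sqrt(g*y).
g*y = 9.81 * 3.4 = 33.354.
sqrt(g*y) = sqrt(33.354) = 5.7753.
Fr = 6.47 / 5.7753 = 1.1203.

1.1203


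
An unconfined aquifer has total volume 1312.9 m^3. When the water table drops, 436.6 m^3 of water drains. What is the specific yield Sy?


Specific yield Sy = Volume drained / Total volume.
Sy = 436.6 / 1312.9
   = 0.3325.

0.3325


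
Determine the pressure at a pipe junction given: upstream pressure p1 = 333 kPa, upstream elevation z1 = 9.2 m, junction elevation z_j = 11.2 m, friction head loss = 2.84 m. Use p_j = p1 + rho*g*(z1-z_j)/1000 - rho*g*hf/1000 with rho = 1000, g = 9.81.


Junction pressure: p_j = p1 + rho*g*(z1 - z_j)/1000 - rho*g*hf/1000.
Elevation term = 1000*9.81*(9.2 - 11.2)/1000 = -19.62 kPa.
Friction term = 1000*9.81*2.84/1000 = 27.86 kPa.
p_j = 333 + -19.62 - 27.86 = 285.52 kPa.

285.52


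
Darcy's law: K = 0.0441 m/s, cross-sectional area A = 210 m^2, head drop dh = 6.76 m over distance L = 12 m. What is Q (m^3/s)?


Darcy's law: Q = K * A * i, where i = dh/L.
Hydraulic gradient i = 6.76 / 12 = 0.563333.
Q = 0.0441 * 210 * 0.563333
  = 5.217 m^3/s.

5.217


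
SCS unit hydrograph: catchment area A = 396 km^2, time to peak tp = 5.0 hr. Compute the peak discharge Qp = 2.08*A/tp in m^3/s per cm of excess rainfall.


SCS formula: Qp = 2.08 * A / tp.
Qp = 2.08 * 396 / 5.0
   = 823.68 / 5.0
   = 164.74 m^3/s per cm.

164.74


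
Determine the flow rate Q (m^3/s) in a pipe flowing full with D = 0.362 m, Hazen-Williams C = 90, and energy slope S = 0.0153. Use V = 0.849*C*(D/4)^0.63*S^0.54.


For a full circular pipe, R = D/4 = 0.362/4 = 0.0905 m.
V = 0.849 * 90 * 0.0905^0.63 * 0.0153^0.54
  = 0.849 * 90 * 0.220135 * 0.104649
  = 1.7602 m/s.
Pipe area A = pi*D^2/4 = pi*0.362^2/4 = 0.1029 m^2.
Q = A * V = 0.1029 * 1.7602 = 0.1812 m^3/s.

0.1812


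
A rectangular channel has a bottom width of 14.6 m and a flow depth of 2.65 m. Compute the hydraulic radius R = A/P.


For a rectangular section:
Flow area A = b * y = 14.6 * 2.65 = 38.69 m^2.
Wetted perimeter P = b + 2y = 14.6 + 2*2.65 = 19.9 m.
Hydraulic radius R = A/P = 38.69 / 19.9 = 1.9442 m.

1.9442


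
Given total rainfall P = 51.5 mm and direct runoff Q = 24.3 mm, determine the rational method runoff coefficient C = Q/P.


The runoff coefficient C = runoff depth / rainfall depth.
C = 24.3 / 51.5
  = 0.4718.

0.4718


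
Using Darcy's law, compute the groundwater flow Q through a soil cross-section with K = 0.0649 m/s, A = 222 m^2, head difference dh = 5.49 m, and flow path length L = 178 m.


Darcy's law: Q = K * A * i, where i = dh/L.
Hydraulic gradient i = 5.49 / 178 = 0.030843.
Q = 0.0649 * 222 * 0.030843
  = 0.4444 m^3/s.

0.4444


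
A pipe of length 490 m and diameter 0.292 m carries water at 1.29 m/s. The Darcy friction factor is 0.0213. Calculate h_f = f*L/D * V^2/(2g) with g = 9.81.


Darcy-Weisbach equation: h_f = f * (L/D) * V^2/(2g).
f * L/D = 0.0213 * 490/0.292 = 35.7432.
V^2/(2g) = 1.29^2 / (2*9.81) = 1.6641 / 19.62 = 0.0848 m.
h_f = 35.7432 * 0.0848 = 3.032 m.

3.032


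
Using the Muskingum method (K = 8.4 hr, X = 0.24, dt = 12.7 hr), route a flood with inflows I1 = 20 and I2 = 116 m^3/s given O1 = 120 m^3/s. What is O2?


Muskingum coefficients:
denom = 2*K*(1-X) + dt = 2*8.4*(1-0.24) + 12.7 = 25.468.
C0 = (dt - 2*K*X)/denom = (12.7 - 2*8.4*0.24)/25.468 = 0.3403.
C1 = (dt + 2*K*X)/denom = (12.7 + 2*8.4*0.24)/25.468 = 0.657.
C2 = (2*K*(1-X) - dt)/denom = 0.0027.
O2 = C0*I2 + C1*I1 + C2*O1
   = 0.3403*116 + 0.657*20 + 0.0027*120
   = 52.94 m^3/s.

52.94


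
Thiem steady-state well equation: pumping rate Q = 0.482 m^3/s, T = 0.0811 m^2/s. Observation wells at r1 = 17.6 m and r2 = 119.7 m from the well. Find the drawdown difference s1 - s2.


Thiem equation: s1 - s2 = Q/(2*pi*T) * ln(r2/r1).
ln(r2/r1) = ln(119.7/17.6) = 1.9171.
Q/(2*pi*T) = 0.482 / (2*pi*0.0811) = 0.482 / 0.5096 = 0.9459.
s1 - s2 = 0.9459 * 1.9171 = 1.8134 m.

1.8134


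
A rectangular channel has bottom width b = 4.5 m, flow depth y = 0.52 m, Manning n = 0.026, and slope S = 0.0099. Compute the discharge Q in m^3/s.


For a rectangular channel, the cross-sectional area A = b * y = 4.5 * 0.52 = 2.34 m^2.
The wetted perimeter P = b + 2y = 4.5 + 2*0.52 = 5.54 m.
Hydraulic radius R = A/P = 2.34/5.54 = 0.4224 m.
Velocity V = (1/n)*R^(2/3)*S^(1/2) = (1/0.026)*0.4224^(2/3)*0.0099^(1/2) = 2.1543 m/s.
Discharge Q = A * V = 2.34 * 2.1543 = 5.041 m^3/s.

5.041


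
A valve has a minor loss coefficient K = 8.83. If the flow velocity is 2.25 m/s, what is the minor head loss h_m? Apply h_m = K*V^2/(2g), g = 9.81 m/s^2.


Minor loss formula: h_m = K * V^2/(2g).
V^2 = 2.25^2 = 5.0625.
V^2/(2g) = 5.0625 / 19.62 = 0.258 m.
h_m = 8.83 * 0.258 = 2.2784 m.

2.2784


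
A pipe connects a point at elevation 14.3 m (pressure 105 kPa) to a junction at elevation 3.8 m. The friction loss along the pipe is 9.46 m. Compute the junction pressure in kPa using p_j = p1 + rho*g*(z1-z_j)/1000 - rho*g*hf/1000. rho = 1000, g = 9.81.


Junction pressure: p_j = p1 + rho*g*(z1 - z_j)/1000 - rho*g*hf/1000.
Elevation term = 1000*9.81*(14.3 - 3.8)/1000 = 103.005 kPa.
Friction term = 1000*9.81*9.46/1000 = 92.803 kPa.
p_j = 105 + 103.005 - 92.803 = 115.2 kPa.

115.2


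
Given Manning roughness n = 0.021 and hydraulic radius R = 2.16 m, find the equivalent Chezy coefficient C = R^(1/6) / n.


The Chezy coefficient relates to Manning's n through C = R^(1/6) / n.
R^(1/6) = 2.16^(1/6) = 1.136952.
C = 1.136952 / 0.021 = 54.14 m^(1/2)/s.

54.14


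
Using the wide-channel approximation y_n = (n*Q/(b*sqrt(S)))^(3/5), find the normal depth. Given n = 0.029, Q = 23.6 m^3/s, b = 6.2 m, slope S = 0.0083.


We use the wide-channel approximation y_n = (n*Q/(b*sqrt(S)))^(3/5).
sqrt(S) = sqrt(0.0083) = 0.091104.
Numerator: n*Q = 0.029 * 23.6 = 0.6844.
Denominator: b*sqrt(S) = 6.2 * 0.091104 = 0.564845.
arg = 1.2117.
y_n = 1.2117^(3/5) = 1.1221 m.

1.1221


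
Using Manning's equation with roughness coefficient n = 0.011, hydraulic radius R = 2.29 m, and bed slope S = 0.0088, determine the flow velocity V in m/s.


Manning's equation gives V = (1/n) * R^(2/3) * S^(1/2).
First, compute R^(2/3) = 2.29^(2/3) = 1.7374.
Next, S^(1/2) = 0.0088^(1/2) = 0.093808.
Then 1/n = 1/0.011 = 90.91.
V = 90.91 * 1.7374 * 0.093808 = 14.8163 m/s.

14.8163


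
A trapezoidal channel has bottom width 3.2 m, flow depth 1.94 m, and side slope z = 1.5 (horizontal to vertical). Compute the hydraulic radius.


For a trapezoidal section with side slope z:
A = (b + z*y)*y = (3.2 + 1.5*1.94)*1.94 = 11.853 m^2.
P = b + 2*y*sqrt(1 + z^2) = 3.2 + 2*1.94*sqrt(1 + 1.5^2) = 10.195 m.
R = A/P = 11.853 / 10.195 = 1.1627 m.

1.1627


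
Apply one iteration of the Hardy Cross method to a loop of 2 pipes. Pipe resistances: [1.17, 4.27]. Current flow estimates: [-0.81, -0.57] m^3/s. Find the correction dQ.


Numerator terms (r*Q*|Q|): 1.17*-0.81*|-0.81| = -0.7676; 4.27*-0.57*|-0.57| = -1.3873.
Sum of numerator = -2.155.
Denominator terms (r*|Q|): 1.17*|-0.81| = 0.9477; 4.27*|-0.57| = 2.4339.
2 * sum of denominator = 2 * 3.3816 = 6.7632.
dQ = --2.155 / 6.7632 = 0.3186 m^3/s.

0.3186


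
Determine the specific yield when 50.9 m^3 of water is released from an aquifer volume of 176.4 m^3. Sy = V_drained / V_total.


Specific yield Sy = Volume drained / Total volume.
Sy = 50.9 / 176.4
   = 0.2885.

0.2885


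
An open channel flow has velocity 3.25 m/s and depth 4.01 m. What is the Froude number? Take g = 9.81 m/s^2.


The Froude number is defined as Fr = V / sqrt(g*y).
g*y = 9.81 * 4.01 = 39.3381.
sqrt(g*y) = sqrt(39.3381) = 6.272.
Fr = 3.25 / 6.272 = 0.5182.

0.5182


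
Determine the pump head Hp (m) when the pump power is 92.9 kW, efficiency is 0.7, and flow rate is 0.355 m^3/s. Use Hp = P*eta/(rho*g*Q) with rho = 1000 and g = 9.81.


Pump head formula: Hp = P * eta / (rho * g * Q).
Numerator: P * eta = 92.9 * 1000 * 0.7 = 65030.0 W.
Denominator: rho * g * Q = 1000 * 9.81 * 0.355 = 3482.55.
Hp = 65030.0 / 3482.55 = 18.67 m.

18.67


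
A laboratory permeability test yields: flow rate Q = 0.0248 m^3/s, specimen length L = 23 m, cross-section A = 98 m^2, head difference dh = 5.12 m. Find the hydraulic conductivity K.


From K = Q*L / (A*dh):
Numerator: Q*L = 0.0248 * 23 = 0.5704.
Denominator: A*dh = 98 * 5.12 = 501.76.
K = 0.5704 / 501.76 = 0.001137 m/s.

0.001137


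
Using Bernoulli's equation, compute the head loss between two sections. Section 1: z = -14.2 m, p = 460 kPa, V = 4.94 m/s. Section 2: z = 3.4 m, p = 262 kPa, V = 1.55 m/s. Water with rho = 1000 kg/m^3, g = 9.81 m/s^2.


Total head at each section: H = z + p/(rho*g) + V^2/(2g).
H1 = -14.2 + 460*1000/(1000*9.81) + 4.94^2/(2*9.81)
   = -14.2 + 46.891 + 1.2438
   = 33.935 m.
H2 = 3.4 + 262*1000/(1000*9.81) + 1.55^2/(2*9.81)
   = 3.4 + 26.707 + 0.1225
   = 30.23 m.
h_L = H1 - H2 = 33.935 - 30.23 = 3.705 m.

3.705


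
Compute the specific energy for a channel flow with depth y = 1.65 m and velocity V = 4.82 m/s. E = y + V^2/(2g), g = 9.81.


Specific energy E = y + V^2/(2g).
Velocity head = V^2/(2g) = 4.82^2 / (2*9.81) = 23.2324 / 19.62 = 1.1841 m.
E = 1.65 + 1.1841 = 2.8341 m.

2.8341


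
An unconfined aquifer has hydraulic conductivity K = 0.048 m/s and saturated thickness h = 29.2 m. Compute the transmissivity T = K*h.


Transmissivity is defined as T = K * h.
T = 0.048 * 29.2
  = 1.4016 m^2/s.

1.4016


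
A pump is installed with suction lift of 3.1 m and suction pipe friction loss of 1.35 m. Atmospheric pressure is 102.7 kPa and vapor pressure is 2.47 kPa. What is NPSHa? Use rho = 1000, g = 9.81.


NPSHa = p_atm/(rho*g) - z_s - hf_s - p_vap/(rho*g).
p_atm/(rho*g) = 102.7*1000 / (1000*9.81) = 10.469 m.
p_vap/(rho*g) = 2.47*1000 / (1000*9.81) = 0.252 m.
NPSHa = 10.469 - 3.1 - 1.35 - 0.252
      = 5.77 m.

5.77


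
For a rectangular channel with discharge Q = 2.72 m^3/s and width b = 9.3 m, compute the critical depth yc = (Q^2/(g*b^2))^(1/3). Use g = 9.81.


Using yc = (Q^2 / (g * b^2))^(1/3):
Q^2 = 2.72^2 = 7.4.
g * b^2 = 9.81 * 9.3^2 = 9.81 * 86.49 = 848.47.
Q^2 / (g*b^2) = 7.4 / 848.47 = 0.0087.
yc = 0.0087^(1/3) = 0.2058 m.

0.2058


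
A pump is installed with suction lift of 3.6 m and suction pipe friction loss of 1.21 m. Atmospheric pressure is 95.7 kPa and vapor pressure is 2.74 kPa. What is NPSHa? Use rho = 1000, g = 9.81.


NPSHa = p_atm/(rho*g) - z_s - hf_s - p_vap/(rho*g).
p_atm/(rho*g) = 95.7*1000 / (1000*9.81) = 9.755 m.
p_vap/(rho*g) = 2.74*1000 / (1000*9.81) = 0.279 m.
NPSHa = 9.755 - 3.6 - 1.21 - 0.279
      = 4.67 m.

4.67


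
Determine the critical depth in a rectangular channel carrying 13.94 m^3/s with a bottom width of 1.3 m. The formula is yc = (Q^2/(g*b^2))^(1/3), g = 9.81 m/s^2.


Using yc = (Q^2 / (g * b^2))^(1/3):
Q^2 = 13.94^2 = 194.32.
g * b^2 = 9.81 * 1.3^2 = 9.81 * 1.69 = 16.58.
Q^2 / (g*b^2) = 194.32 / 16.58 = 11.7201.
yc = 11.7201^(1/3) = 2.2716 m.

2.2716


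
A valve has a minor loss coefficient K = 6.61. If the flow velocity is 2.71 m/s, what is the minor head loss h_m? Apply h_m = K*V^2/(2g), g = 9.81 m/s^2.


Minor loss formula: h_m = K * V^2/(2g).
V^2 = 2.71^2 = 7.3441.
V^2/(2g) = 7.3441 / 19.62 = 0.3743 m.
h_m = 6.61 * 0.3743 = 2.4742 m.

2.4742


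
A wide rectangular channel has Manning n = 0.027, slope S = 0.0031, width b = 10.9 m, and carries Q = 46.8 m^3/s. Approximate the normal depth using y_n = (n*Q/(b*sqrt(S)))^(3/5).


We use the wide-channel approximation y_n = (n*Q/(b*sqrt(S)))^(3/5).
sqrt(S) = sqrt(0.0031) = 0.055678.
Numerator: n*Q = 0.027 * 46.8 = 1.2636.
Denominator: b*sqrt(S) = 10.9 * 0.055678 = 0.60689.
arg = 2.0821.
y_n = 2.0821^(3/5) = 1.5527 m.

1.5527
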